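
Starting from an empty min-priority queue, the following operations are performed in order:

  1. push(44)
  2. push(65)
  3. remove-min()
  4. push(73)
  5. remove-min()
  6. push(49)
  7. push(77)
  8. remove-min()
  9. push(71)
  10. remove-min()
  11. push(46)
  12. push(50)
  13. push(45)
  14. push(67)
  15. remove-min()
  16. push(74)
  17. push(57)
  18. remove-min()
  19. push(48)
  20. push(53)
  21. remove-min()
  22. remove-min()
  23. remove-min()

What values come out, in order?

[44, 65, 49, 71, 45, 46, 48, 50, 53]

insert 44 → {44}
insert 65 → {44, 65}
remove-min → 44; now {65}
insert 73 → {65, 73}
remove-min → 65; now {73}
insert 49 → {49, 73}
insert 77 → {49, 73, 77}
remove-min → 49; now {73, 77}
insert 71 → {71, 73, 77}
remove-min → 71; now {73, 77}
insert 46 → {46, 73, 77}
insert 50 → {46, 50, 73, 77}
insert 45 → {45, 46, 50, 73, 77}
insert 67 → {45, 46, 50, 67, 73, 77}
remove-min → 45; now {46, 50, 67, 73, 77}
insert 74 → {46, 50, 67, 73, 74, 77}
insert 57 → {46, 50, 57, 67, 73, 74, 77}
remove-min → 46; now {50, 57, 67, 73, 74, 77}
insert 48 → {48, 50, 57, 67, 73, 74, 77}
insert 53 → {48, 50, 53, 57, 67, 73, 74, 77}
remove-min → 48; now {50, 53, 57, 67, 73, 74, 77}
remove-min → 50; now {53, 57, 67, 73, 74, 77}
remove-min → 53; now {57, 67, 73, 74, 77}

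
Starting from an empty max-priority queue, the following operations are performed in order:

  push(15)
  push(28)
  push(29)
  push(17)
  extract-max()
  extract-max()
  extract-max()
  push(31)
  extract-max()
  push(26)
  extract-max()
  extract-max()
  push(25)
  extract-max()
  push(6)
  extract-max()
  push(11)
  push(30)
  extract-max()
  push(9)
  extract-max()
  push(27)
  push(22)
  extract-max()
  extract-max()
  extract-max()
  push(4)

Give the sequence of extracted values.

29, 28, 17, 31, 26, 15, 25, 6, 30, 11, 27, 22, 9

insert 15 → {15}
insert 28 → {28, 15}
insert 29 → {29, 28, 15}
insert 17 → {29, 28, 17, 15}
extract-max → 29; now {28, 17, 15}
extract-max → 28; now {17, 15}
extract-max → 17; now {15}
insert 31 → {31, 15}
extract-max → 31; now {15}
insert 26 → {26, 15}
extract-max → 26; now {15}
extract-max → 15; now {}
insert 25 → {25}
extract-max → 25; now {}
insert 6 → {6}
extract-max → 6; now {}
insert 11 → {11}
insert 30 → {30, 11}
extract-max → 30; now {11}
insert 9 → {11, 9}
extract-max → 11; now {9}
insert 27 → {27, 9}
insert 22 → {27, 22, 9}
extract-max → 27; now {22, 9}
extract-max → 22; now {9}
extract-max → 9; now {}
insert 4 → {4}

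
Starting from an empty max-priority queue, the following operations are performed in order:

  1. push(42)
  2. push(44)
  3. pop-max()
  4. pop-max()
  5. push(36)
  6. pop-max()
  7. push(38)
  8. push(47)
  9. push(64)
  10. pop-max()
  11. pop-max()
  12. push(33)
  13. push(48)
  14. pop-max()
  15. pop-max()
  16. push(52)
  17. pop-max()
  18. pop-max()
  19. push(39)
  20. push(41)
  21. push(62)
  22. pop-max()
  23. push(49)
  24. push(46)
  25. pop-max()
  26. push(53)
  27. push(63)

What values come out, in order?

[44, 42, 36, 64, 47, 48, 38, 52, 33, 62, 49]

insert 42 → {42}
insert 44 → {44, 42}
pop-max → 44; now {42}
pop-max → 42; now {}
insert 36 → {36}
pop-max → 36; now {}
insert 38 → {38}
insert 47 → {47, 38}
insert 64 → {64, 47, 38}
pop-max → 64; now {47, 38}
pop-max → 47; now {38}
insert 33 → {38, 33}
insert 48 → {48, 38, 33}
pop-max → 48; now {38, 33}
pop-max → 38; now {33}
insert 52 → {52, 33}
pop-max → 52; now {33}
pop-max → 33; now {}
insert 39 → {39}
insert 41 → {41, 39}
insert 62 → {62, 41, 39}
pop-max → 62; now {41, 39}
insert 49 → {49, 41, 39}
insert 46 → {49, 46, 41, 39}
pop-max → 49; now {46, 41, 39}
insert 53 → {53, 46, 41, 39}
insert 63 → {63, 53, 46, 41, 39}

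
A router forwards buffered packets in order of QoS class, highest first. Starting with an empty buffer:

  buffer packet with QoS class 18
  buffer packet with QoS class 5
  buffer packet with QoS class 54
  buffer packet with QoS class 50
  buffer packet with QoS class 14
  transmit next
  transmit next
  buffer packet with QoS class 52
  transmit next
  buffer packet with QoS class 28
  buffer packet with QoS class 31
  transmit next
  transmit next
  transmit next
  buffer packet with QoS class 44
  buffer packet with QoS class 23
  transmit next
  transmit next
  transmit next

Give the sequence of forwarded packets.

insert 18 → {18}
insert 5 → {18, 5}
insert 54 → {54, 18, 5}
insert 50 → {54, 50, 18, 5}
insert 14 → {54, 50, 18, 14, 5}
transmit next → 54; now {50, 18, 14, 5}
transmit next → 50; now {18, 14, 5}
insert 52 → {52, 18, 14, 5}
transmit next → 52; now {18, 14, 5}
insert 28 → {28, 18, 14, 5}
insert 31 → {31, 28, 18, 14, 5}
transmit next → 31; now {28, 18, 14, 5}
transmit next → 28; now {18, 14, 5}
transmit next → 18; now {14, 5}
insert 44 → {44, 14, 5}
insert 23 → {44, 23, 14, 5}
transmit next → 44; now {23, 14, 5}
transmit next → 23; now {14, 5}
transmit next → 14; now {5}

[54, 50, 52, 31, 28, 18, 44, 23, 14]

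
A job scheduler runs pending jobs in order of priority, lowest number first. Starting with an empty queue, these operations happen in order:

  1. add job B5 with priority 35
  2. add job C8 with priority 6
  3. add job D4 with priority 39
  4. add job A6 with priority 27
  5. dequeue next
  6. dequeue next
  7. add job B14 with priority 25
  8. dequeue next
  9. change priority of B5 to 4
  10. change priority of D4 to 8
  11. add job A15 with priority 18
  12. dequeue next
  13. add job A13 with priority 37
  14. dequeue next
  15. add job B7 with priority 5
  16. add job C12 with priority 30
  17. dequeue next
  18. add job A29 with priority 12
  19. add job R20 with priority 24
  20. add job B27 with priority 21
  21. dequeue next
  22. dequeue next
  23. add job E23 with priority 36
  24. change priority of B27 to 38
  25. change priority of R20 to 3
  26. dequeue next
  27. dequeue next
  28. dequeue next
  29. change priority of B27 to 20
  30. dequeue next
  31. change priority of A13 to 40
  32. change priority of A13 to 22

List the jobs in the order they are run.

add B5 (priority 35) → {B5:35}
add C8 (priority 6) → {C8:6, B5:35}
add D4 (priority 39) → {C8:6, B5:35, D4:39}
add A6 (priority 27) → {C8:6, A6:27, B5:35, D4:39}
dequeue next → C8; now {A6:27, B5:35, D4:39}
dequeue next → A6; now {B5:35, D4:39}
add B14 (priority 25) → {B14:25, B5:35, D4:39}
dequeue next → B14; now {B5:35, D4:39}
update B5 to priority 4 → {B5:4, D4:39}
update D4 to priority 8 → {B5:4, D4:8}
add A15 (priority 18) → {B5:4, D4:8, A15:18}
dequeue next → B5; now {D4:8, A15:18}
add A13 (priority 37) → {D4:8, A15:18, A13:37}
dequeue next → D4; now {A15:18, A13:37}
add B7 (priority 5) → {B7:5, A15:18, A13:37}
add C12 (priority 30) → {B7:5, A15:18, C12:30, A13:37}
dequeue next → B7; now {A15:18, C12:30, A13:37}
add A29 (priority 12) → {A29:12, A15:18, C12:30, A13:37}
add R20 (priority 24) → {A29:12, A15:18, R20:24, C12:30, A13:37}
add B27 (priority 21) → {A29:12, A15:18, B27:21, R20:24, C12:30, A13:37}
dequeue next → A29; now {A15:18, B27:21, R20:24, C12:30, A13:37}
dequeue next → A15; now {B27:21, R20:24, C12:30, A13:37}
add E23 (priority 36) → {B27:21, R20:24, C12:30, E23:36, A13:37}
update B27 to priority 38 → {R20:24, C12:30, E23:36, A13:37, B27:38}
update R20 to priority 3 → {R20:3, C12:30, E23:36, A13:37, B27:38}
dequeue next → R20; now {C12:30, E23:36, A13:37, B27:38}
dequeue next → C12; now {E23:36, A13:37, B27:38}
dequeue next → E23; now {A13:37, B27:38}
update B27 to priority 20 → {B27:20, A13:37}
dequeue next → B27; now {A13:37}
update A13 to priority 40 → {A13:40}
update A13 to priority 22 → {A13:22}

C8, A6, B14, B5, D4, B7, A29, A15, R20, C12, E23, B27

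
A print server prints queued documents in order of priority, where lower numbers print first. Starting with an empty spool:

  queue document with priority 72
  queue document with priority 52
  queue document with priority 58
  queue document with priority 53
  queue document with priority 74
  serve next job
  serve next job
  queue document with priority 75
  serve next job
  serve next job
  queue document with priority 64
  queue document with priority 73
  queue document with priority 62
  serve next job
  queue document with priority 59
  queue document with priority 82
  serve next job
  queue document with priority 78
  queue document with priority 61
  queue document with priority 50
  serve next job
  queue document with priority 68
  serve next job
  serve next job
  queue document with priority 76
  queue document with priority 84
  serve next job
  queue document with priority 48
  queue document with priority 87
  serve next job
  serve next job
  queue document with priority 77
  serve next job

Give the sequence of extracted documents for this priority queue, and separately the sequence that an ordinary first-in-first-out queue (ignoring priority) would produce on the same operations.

priority queue: [52, 53, 58, 72, 62, 59, 50, 61, 64, 68, 48, 73, 74]; FIFO queue: 72 → 52 → 58 → 53 → 74 → 75 → 64 → 73 → 62 → 59 → 82 → 78 → 61

insert 72 → {72}
insert 52 → {52, 72}
insert 58 → {52, 58, 72}
insert 53 → {52, 53, 58, 72}
insert 74 → {52, 53, 58, 72, 74}
serve next job → 52; now {53, 58, 72, 74}
serve next job → 53; now {58, 72, 74}
insert 75 → {58, 72, 74, 75}
serve next job → 58; now {72, 74, 75}
serve next job → 72; now {74, 75}
insert 64 → {64, 74, 75}
insert 73 → {64, 73, 74, 75}
insert 62 → {62, 64, 73, 74, 75}
serve next job → 62; now {64, 73, 74, 75}
insert 59 → {59, 64, 73, 74, 75}
insert 82 → {59, 64, 73, 74, 75, 82}
serve next job → 59; now {64, 73, 74, 75, 82}
insert 78 → {64, 73, 74, 75, 78, 82}
insert 61 → {61, 64, 73, 74, 75, 78, 82}
insert 50 → {50, 61, 64, 73, 74, 75, 78, 82}
serve next job → 50; now {61, 64, 73, 74, 75, 78, 82}
insert 68 → {61, 64, 68, 73, 74, 75, 78, 82}
serve next job → 61; now {64, 68, 73, 74, 75, 78, 82}
serve next job → 64; now {68, 73, 74, 75, 78, 82}
insert 76 → {68, 73, 74, 75, 76, 78, 82}
insert 84 → {68, 73, 74, 75, 76, 78, 82, 84}
serve next job → 68; now {73, 74, 75, 76, 78, 82, 84}
insert 48 → {48, 73, 74, 75, 76, 78, 82, 84}
insert 87 → {48, 73, 74, 75, 76, 78, 82, 84, 87}
serve next job → 48; now {73, 74, 75, 76, 78, 82, 84, 87}
serve next job → 73; now {74, 75, 76, 78, 82, 84, 87}
insert 77 → {74, 75, 76, 77, 78, 82, 84, 87}
serve next job → 74; now {75, 76, 77, 78, 82, 84, 87}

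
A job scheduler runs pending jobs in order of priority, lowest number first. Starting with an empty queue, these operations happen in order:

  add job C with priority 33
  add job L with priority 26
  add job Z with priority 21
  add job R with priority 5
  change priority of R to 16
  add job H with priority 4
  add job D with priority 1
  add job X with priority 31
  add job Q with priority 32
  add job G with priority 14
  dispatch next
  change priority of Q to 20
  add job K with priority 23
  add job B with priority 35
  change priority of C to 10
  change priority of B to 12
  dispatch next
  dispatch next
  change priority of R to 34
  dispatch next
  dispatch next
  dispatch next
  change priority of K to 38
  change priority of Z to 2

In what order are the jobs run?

D, H, C, B, G, Q

add C (priority 33) → {C:33}
add L (priority 26) → {L:26, C:33}
add Z (priority 21) → {Z:21, L:26, C:33}
add R (priority 5) → {R:5, Z:21, L:26, C:33}
update R to priority 16 → {R:16, Z:21, L:26, C:33}
add H (priority 4) → {H:4, R:16, Z:21, L:26, C:33}
add D (priority 1) → {D:1, H:4, R:16, Z:21, L:26, C:33}
add X (priority 31) → {D:1, H:4, R:16, Z:21, L:26, X:31, C:33}
add Q (priority 32) → {D:1, H:4, R:16, Z:21, L:26, X:31, Q:32, C:33}
add G (priority 14) → {D:1, H:4, G:14, R:16, Z:21, L:26, X:31, Q:32, C:33}
dispatch next → D; now {H:4, G:14, R:16, Z:21, L:26, X:31, Q:32, C:33}
update Q to priority 20 → {H:4, G:14, R:16, Q:20, Z:21, L:26, X:31, C:33}
add K (priority 23) → {H:4, G:14, R:16, Q:20, Z:21, K:23, L:26, X:31, C:33}
add B (priority 35) → {H:4, G:14, R:16, Q:20, Z:21, K:23, L:26, X:31, C:33, B:35}
update C to priority 10 → {H:4, C:10, G:14, R:16, Q:20, Z:21, K:23, L:26, X:31, B:35}
update B to priority 12 → {H:4, C:10, B:12, G:14, R:16, Q:20, Z:21, K:23, L:26, X:31}
dispatch next → H; now {C:10, B:12, G:14, R:16, Q:20, Z:21, K:23, L:26, X:31}
dispatch next → C; now {B:12, G:14, R:16, Q:20, Z:21, K:23, L:26, X:31}
update R to priority 34 → {B:12, G:14, Q:20, Z:21, K:23, L:26, X:31, R:34}
dispatch next → B; now {G:14, Q:20, Z:21, K:23, L:26, X:31, R:34}
dispatch next → G; now {Q:20, Z:21, K:23, L:26, X:31, R:34}
dispatch next → Q; now {Z:21, K:23, L:26, X:31, R:34}
update K to priority 38 → {Z:21, L:26, X:31, R:34, K:38}
update Z to priority 2 → {Z:2, L:26, X:31, R:34, K:38}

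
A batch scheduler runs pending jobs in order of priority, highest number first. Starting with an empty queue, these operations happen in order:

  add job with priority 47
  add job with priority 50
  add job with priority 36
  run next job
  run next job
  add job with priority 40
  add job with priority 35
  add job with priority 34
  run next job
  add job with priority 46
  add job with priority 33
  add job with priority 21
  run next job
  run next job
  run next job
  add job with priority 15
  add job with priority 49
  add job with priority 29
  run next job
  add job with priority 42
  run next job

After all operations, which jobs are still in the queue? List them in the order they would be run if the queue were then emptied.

34 → 33 → 29 → 21 → 15

insert 47 → {47}
insert 50 → {50, 47}
insert 36 → {50, 47, 36}
run next job → 50; now {47, 36}
run next job → 47; now {36}
insert 40 → {40, 36}
insert 35 → {40, 36, 35}
insert 34 → {40, 36, 35, 34}
run next job → 40; now {36, 35, 34}
insert 46 → {46, 36, 35, 34}
insert 33 → {46, 36, 35, 34, 33}
insert 21 → {46, 36, 35, 34, 33, 21}
run next job → 46; now {36, 35, 34, 33, 21}
run next job → 36; now {35, 34, 33, 21}
run next job → 35; now {34, 33, 21}
insert 15 → {34, 33, 21, 15}
insert 49 → {49, 34, 33, 21, 15}
insert 29 → {49, 34, 33, 29, 21, 15}
run next job → 49; now {34, 33, 29, 21, 15}
insert 42 → {42, 34, 33, 29, 21, 15}
run next job → 42; now {34, 33, 29, 21, 15}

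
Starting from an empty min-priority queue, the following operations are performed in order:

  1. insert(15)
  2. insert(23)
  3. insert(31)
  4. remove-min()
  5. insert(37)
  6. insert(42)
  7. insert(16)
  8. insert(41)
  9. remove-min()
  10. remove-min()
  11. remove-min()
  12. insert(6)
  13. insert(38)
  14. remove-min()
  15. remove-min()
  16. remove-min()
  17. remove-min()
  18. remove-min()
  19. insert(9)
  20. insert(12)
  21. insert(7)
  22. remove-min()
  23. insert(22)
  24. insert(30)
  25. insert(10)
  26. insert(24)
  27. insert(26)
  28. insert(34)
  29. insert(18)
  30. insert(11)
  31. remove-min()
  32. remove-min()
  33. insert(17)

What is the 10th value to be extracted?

7

insert 15 → {15}
insert 23 → {15, 23}
insert 31 → {15, 23, 31}
remove-min → 15; now {23, 31}
insert 37 → {23, 31, 37}
insert 42 → {23, 31, 37, 42}
insert 16 → {16, 23, 31, 37, 42}
insert 41 → {16, 23, 31, 37, 41, 42}
remove-min → 16; now {23, 31, 37, 41, 42}
remove-min → 23; now {31, 37, 41, 42}
remove-min → 31; now {37, 41, 42}
insert 6 → {6, 37, 41, 42}
insert 38 → {6, 37, 38, 41, 42}
remove-min → 6; now {37, 38, 41, 42}
remove-min → 37; now {38, 41, 42}
remove-min → 38; now {41, 42}
remove-min → 41; now {42}
remove-min → 42; now {}
insert 9 → {9}
insert 12 → {9, 12}
insert 7 → {7, 9, 12}
remove-min → 7; now {9, 12}
insert 22 → {9, 12, 22}
insert 30 → {9, 12, 22, 30}
insert 10 → {9, 10, 12, 22, 30}
insert 24 → {9, 10, 12, 22, 24, 30}
insert 26 → {9, 10, 12, 22, 24, 26, 30}
insert 34 → {9, 10, 12, 22, 24, 26, 30, 34}
insert 18 → {9, 10, 12, 18, 22, 24, 26, 30, 34}
insert 11 → {9, 10, 11, 12, 18, 22, 24, 26, 30, 34}
remove-min → 9; now {10, 11, 12, 18, 22, 24, 26, 30, 34}
remove-min → 10; now {11, 12, 18, 22, 24, 26, 30, 34}
insert 17 → {11, 12, 17, 18, 22, 24, 26, 30, 34}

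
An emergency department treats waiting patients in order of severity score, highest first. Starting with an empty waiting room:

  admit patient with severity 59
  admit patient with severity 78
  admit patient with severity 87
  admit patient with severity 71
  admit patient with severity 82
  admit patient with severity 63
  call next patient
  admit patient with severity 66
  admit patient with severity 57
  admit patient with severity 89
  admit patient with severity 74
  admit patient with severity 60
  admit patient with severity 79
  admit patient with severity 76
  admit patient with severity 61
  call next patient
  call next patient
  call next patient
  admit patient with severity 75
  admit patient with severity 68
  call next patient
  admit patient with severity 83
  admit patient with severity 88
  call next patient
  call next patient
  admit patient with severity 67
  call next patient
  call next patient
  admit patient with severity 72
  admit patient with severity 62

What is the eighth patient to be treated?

76

insert 59 → {59}
insert 78 → {78, 59}
insert 87 → {87, 78, 59}
insert 71 → {87, 78, 71, 59}
insert 82 → {87, 82, 78, 71, 59}
insert 63 → {87, 82, 78, 71, 63, 59}
call next patient → 87; now {82, 78, 71, 63, 59}
insert 66 → {82, 78, 71, 66, 63, 59}
insert 57 → {82, 78, 71, 66, 63, 59, 57}
insert 89 → {89, 82, 78, 71, 66, 63, 59, 57}
insert 74 → {89, 82, 78, 74, 71, 66, 63, 59, 57}
insert 60 → {89, 82, 78, 74, 71, 66, 63, 60, 59, 57}
insert 79 → {89, 82, 79, 78, 74, 71, 66, 63, 60, 59, 57}
insert 76 → {89, 82, 79, 78, 76, 74, 71, 66, 63, 60, 59, 57}
insert 61 → {89, 82, 79, 78, 76, 74, 71, 66, 63, 61, 60, 59, 57}
call next patient → 89; now {82, 79, 78, 76, 74, 71, 66, 63, 61, 60, 59, 57}
call next patient → 82; now {79, 78, 76, 74, 71, 66, 63, 61, 60, 59, 57}
call next patient → 79; now {78, 76, 74, 71, 66, 63, 61, 60, 59, 57}
insert 75 → {78, 76, 75, 74, 71, 66, 63, 61, 60, 59, 57}
insert 68 → {78, 76, 75, 74, 71, 68, 66, 63, 61, 60, 59, 57}
call next patient → 78; now {76, 75, 74, 71, 68, 66, 63, 61, 60, 59, 57}
insert 83 → {83, 76, 75, 74, 71, 68, 66, 63, 61, 60, 59, 57}
insert 88 → {88, 83, 76, 75, 74, 71, 68, 66, 63, 61, 60, 59, 57}
call next patient → 88; now {83, 76, 75, 74, 71, 68, 66, 63, 61, 60, 59, 57}
call next patient → 83; now {76, 75, 74, 71, 68, 66, 63, 61, 60, 59, 57}
insert 67 → {76, 75, 74, 71, 68, 67, 66, 63, 61, 60, 59, 57}
call next patient → 76; now {75, 74, 71, 68, 67, 66, 63, 61, 60, 59, 57}
call next patient → 75; now {74, 71, 68, 67, 66, 63, 61, 60, 59, 57}
insert 72 → {74, 72, 71, 68, 67, 66, 63, 61, 60, 59, 57}
insert 62 → {74, 72, 71, 68, 67, 66, 63, 62, 61, 60, 59, 57}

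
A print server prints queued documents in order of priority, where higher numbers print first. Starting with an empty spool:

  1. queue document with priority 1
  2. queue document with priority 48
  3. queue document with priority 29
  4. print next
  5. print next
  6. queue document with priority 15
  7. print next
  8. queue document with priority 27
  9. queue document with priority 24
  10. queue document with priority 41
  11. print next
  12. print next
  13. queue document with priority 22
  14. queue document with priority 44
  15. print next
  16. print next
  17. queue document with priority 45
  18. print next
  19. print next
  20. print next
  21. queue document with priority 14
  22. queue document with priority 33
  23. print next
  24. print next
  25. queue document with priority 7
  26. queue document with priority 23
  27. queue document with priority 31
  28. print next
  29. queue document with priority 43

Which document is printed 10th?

1

insert 1 → {1}
insert 48 → {48, 1}
insert 29 → {48, 29, 1}
print next → 48; now {29, 1}
print next → 29; now {1}
insert 15 → {15, 1}
print next → 15; now {1}
insert 27 → {27, 1}
insert 24 → {27, 24, 1}
insert 41 → {41, 27, 24, 1}
print next → 41; now {27, 24, 1}
print next → 27; now {24, 1}
insert 22 → {24, 22, 1}
insert 44 → {44, 24, 22, 1}
print next → 44; now {24, 22, 1}
print next → 24; now {22, 1}
insert 45 → {45, 22, 1}
print next → 45; now {22, 1}
print next → 22; now {1}
print next → 1; now {}
insert 14 → {14}
insert 33 → {33, 14}
print next → 33; now {14}
print next → 14; now {}
insert 7 → {7}
insert 23 → {23, 7}
insert 31 → {31, 23, 7}
print next → 31; now {23, 7}
insert 43 → {43, 23, 7}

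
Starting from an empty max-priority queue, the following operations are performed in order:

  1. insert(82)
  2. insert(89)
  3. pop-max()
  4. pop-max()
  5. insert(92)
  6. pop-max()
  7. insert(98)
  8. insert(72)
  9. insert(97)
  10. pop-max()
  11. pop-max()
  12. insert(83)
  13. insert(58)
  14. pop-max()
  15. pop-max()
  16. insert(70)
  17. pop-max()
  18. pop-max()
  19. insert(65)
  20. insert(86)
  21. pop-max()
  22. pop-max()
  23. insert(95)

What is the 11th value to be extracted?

insert 82 → {82}
insert 89 → {89, 82}
pop-max → 89; now {82}
pop-max → 82; now {}
insert 92 → {92}
pop-max → 92; now {}
insert 98 → {98}
insert 72 → {98, 72}
insert 97 → {98, 97, 72}
pop-max → 98; now {97, 72}
pop-max → 97; now {72}
insert 83 → {83, 72}
insert 58 → {83, 72, 58}
pop-max → 83; now {72, 58}
pop-max → 72; now {58}
insert 70 → {70, 58}
pop-max → 70; now {58}
pop-max → 58; now {}
insert 65 → {65}
insert 86 → {86, 65}
pop-max → 86; now {65}
pop-max → 65; now {}
insert 95 → {95}

65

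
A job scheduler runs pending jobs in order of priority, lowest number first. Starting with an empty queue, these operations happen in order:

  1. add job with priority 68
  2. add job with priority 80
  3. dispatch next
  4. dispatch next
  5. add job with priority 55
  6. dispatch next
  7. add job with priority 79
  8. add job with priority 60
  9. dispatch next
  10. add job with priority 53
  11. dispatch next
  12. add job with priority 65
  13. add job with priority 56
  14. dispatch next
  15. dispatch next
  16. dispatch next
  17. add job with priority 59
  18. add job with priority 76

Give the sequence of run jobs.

[68, 80, 55, 60, 53, 56, 65, 79]

insert 68 → {68}
insert 80 → {68, 80}
dispatch next → 68; now {80}
dispatch next → 80; now {}
insert 55 → {55}
dispatch next → 55; now {}
insert 79 → {79}
insert 60 → {60, 79}
dispatch next → 60; now {79}
insert 53 → {53, 79}
dispatch next → 53; now {79}
insert 65 → {65, 79}
insert 56 → {56, 65, 79}
dispatch next → 56; now {65, 79}
dispatch next → 65; now {79}
dispatch next → 79; now {}
insert 59 → {59}
insert 76 → {59, 76}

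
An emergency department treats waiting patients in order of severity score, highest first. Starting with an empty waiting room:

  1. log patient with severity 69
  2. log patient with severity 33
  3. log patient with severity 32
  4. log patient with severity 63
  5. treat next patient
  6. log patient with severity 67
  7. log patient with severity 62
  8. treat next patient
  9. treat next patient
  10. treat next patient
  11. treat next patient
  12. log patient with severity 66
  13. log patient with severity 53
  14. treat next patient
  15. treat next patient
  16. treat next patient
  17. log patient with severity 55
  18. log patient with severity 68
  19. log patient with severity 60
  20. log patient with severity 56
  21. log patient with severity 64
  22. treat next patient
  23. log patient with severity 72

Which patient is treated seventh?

insert 69 → {69}
insert 33 → {69, 33}
insert 32 → {69, 33, 32}
insert 63 → {69, 63, 33, 32}
treat next patient → 69; now {63, 33, 32}
insert 67 → {67, 63, 33, 32}
insert 62 → {67, 63, 62, 33, 32}
treat next patient → 67; now {63, 62, 33, 32}
treat next patient → 63; now {62, 33, 32}
treat next patient → 62; now {33, 32}
treat next patient → 33; now {32}
insert 66 → {66, 32}
insert 53 → {66, 53, 32}
treat next patient → 66; now {53, 32}
treat next patient → 53; now {32}
treat next patient → 32; now {}
insert 55 → {55}
insert 68 → {68, 55}
insert 60 → {68, 60, 55}
insert 56 → {68, 60, 56, 55}
insert 64 → {68, 64, 60, 56, 55}
treat next patient → 68; now {64, 60, 56, 55}
insert 72 → {72, 64, 60, 56, 55}

53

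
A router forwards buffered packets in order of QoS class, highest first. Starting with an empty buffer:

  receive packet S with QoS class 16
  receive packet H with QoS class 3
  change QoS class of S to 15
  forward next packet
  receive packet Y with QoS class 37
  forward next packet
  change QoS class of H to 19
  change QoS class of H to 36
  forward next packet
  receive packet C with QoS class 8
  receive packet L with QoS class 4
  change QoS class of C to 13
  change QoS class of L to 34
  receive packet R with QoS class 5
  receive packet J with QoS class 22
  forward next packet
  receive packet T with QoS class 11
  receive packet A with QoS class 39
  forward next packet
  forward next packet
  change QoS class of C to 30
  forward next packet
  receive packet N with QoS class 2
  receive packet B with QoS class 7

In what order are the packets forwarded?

add S (QoS class 16) → {S:16}
add H (QoS class 3) → {S:16, H:3}
update S to QoS class 15 → {S:15, H:3}
forward next packet → S; now {H:3}
add Y (QoS class 37) → {Y:37, H:3}
forward next packet → Y; now {H:3}
update H to QoS class 19 → {H:19}
update H to QoS class 36 → {H:36}
forward next packet → H; now {}
add C (QoS class 8) → {C:8}
add L (QoS class 4) → {C:8, L:4}
update C to QoS class 13 → {C:13, L:4}
update L to QoS class 34 → {L:34, C:13}
add R (QoS class 5) → {L:34, C:13, R:5}
add J (QoS class 22) → {L:34, J:22, C:13, R:5}
forward next packet → L; now {J:22, C:13, R:5}
add T (QoS class 11) → {J:22, C:13, T:11, R:5}
add A (QoS class 39) → {A:39, J:22, C:13, T:11, R:5}
forward next packet → A; now {J:22, C:13, T:11, R:5}
forward next packet → J; now {C:13, T:11, R:5}
update C to QoS class 30 → {C:30, T:11, R:5}
forward next packet → C; now {T:11, R:5}
add N (QoS class 2) → {T:11, R:5, N:2}
add B (QoS class 7) → {T:11, B:7, R:5, N:2}

S, Y, H, L, A, J, C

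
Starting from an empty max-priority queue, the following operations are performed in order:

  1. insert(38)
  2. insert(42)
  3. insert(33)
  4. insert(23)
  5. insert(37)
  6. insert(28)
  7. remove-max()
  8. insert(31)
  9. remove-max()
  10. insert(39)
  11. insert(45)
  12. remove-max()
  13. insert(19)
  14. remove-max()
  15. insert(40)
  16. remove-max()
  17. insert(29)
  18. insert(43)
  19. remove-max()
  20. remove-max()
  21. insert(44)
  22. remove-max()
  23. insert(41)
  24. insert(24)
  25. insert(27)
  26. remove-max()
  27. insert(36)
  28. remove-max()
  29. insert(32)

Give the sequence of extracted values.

insert 38 → {38}
insert 42 → {42, 38}
insert 33 → {42, 38, 33}
insert 23 → {42, 38, 33, 23}
insert 37 → {42, 38, 37, 33, 23}
insert 28 → {42, 38, 37, 33, 28, 23}
remove-max → 42; now {38, 37, 33, 28, 23}
insert 31 → {38, 37, 33, 31, 28, 23}
remove-max → 38; now {37, 33, 31, 28, 23}
insert 39 → {39, 37, 33, 31, 28, 23}
insert 45 → {45, 39, 37, 33, 31, 28, 23}
remove-max → 45; now {39, 37, 33, 31, 28, 23}
insert 19 → {39, 37, 33, 31, 28, 23, 19}
remove-max → 39; now {37, 33, 31, 28, 23, 19}
insert 40 → {40, 37, 33, 31, 28, 23, 19}
remove-max → 40; now {37, 33, 31, 28, 23, 19}
insert 29 → {37, 33, 31, 29, 28, 23, 19}
insert 43 → {43, 37, 33, 31, 29, 28, 23, 19}
remove-max → 43; now {37, 33, 31, 29, 28, 23, 19}
remove-max → 37; now {33, 31, 29, 28, 23, 19}
insert 44 → {44, 33, 31, 29, 28, 23, 19}
remove-max → 44; now {33, 31, 29, 28, 23, 19}
insert 41 → {41, 33, 31, 29, 28, 23, 19}
insert 24 → {41, 33, 31, 29, 28, 24, 23, 19}
insert 27 → {41, 33, 31, 29, 28, 27, 24, 23, 19}
remove-max → 41; now {33, 31, 29, 28, 27, 24, 23, 19}
insert 36 → {36, 33, 31, 29, 28, 27, 24, 23, 19}
remove-max → 36; now {33, 31, 29, 28, 27, 24, 23, 19}
insert 32 → {33, 32, 31, 29, 28, 27, 24, 23, 19}

[42, 38, 45, 39, 40, 43, 37, 44, 41, 36]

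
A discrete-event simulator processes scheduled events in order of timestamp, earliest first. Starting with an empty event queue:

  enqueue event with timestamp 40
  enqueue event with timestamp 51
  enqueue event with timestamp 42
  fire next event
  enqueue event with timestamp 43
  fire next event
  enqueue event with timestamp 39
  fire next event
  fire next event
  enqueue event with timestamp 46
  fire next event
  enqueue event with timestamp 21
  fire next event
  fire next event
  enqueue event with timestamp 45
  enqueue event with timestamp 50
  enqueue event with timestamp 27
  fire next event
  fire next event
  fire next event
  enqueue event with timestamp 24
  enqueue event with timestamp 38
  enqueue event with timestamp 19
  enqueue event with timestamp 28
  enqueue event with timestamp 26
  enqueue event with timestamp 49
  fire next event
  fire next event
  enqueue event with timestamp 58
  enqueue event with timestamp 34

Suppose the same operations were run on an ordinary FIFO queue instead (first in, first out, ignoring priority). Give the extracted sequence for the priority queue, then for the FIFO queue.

priority queue: [40, 42, 39, 43, 46, 21, 51, 27, 45, 50, 19, 24]; FIFO queue: 40, 51, 42, 43, 39, 46, 21, 45, 50, 27, 24, 38

insert 40 → {40}
insert 51 → {40, 51}
insert 42 → {40, 42, 51}
fire next event → 40; now {42, 51}
insert 43 → {42, 43, 51}
fire next event → 42; now {43, 51}
insert 39 → {39, 43, 51}
fire next event → 39; now {43, 51}
fire next event → 43; now {51}
insert 46 → {46, 51}
fire next event → 46; now {51}
insert 21 → {21, 51}
fire next event → 21; now {51}
fire next event → 51; now {}
insert 45 → {45}
insert 50 → {45, 50}
insert 27 → {27, 45, 50}
fire next event → 27; now {45, 50}
fire next event → 45; now {50}
fire next event → 50; now {}
insert 24 → {24}
insert 38 → {24, 38}
insert 19 → {19, 24, 38}
insert 28 → {19, 24, 28, 38}
insert 26 → {19, 24, 26, 28, 38}
insert 49 → {19, 24, 26, 28, 38, 49}
fire next event → 19; now {24, 26, 28, 38, 49}
fire next event → 24; now {26, 28, 38, 49}
insert 58 → {26, 28, 38, 49, 58}
insert 34 → {26, 28, 34, 38, 49, 58}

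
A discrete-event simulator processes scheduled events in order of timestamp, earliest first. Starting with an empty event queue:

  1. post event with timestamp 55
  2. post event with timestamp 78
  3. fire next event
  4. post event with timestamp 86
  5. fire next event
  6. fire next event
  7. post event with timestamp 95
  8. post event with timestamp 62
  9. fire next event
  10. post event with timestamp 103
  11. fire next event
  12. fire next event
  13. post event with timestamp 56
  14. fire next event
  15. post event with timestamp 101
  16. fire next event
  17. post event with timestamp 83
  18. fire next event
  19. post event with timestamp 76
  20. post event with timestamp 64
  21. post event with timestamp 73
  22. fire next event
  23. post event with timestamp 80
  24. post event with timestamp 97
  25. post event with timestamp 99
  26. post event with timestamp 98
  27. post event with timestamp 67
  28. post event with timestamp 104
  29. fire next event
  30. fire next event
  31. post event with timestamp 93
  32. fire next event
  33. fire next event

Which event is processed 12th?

73

insert 55 → {55}
insert 78 → {55, 78}
fire next event → 55; now {78}
insert 86 → {78, 86}
fire next event → 78; now {86}
fire next event → 86; now {}
insert 95 → {95}
insert 62 → {62, 95}
fire next event → 62; now {95}
insert 103 → {95, 103}
fire next event → 95; now {103}
fire next event → 103; now {}
insert 56 → {56}
fire next event → 56; now {}
insert 101 → {101}
fire next event → 101; now {}
insert 83 → {83}
fire next event → 83; now {}
insert 76 → {76}
insert 64 → {64, 76}
insert 73 → {64, 73, 76}
fire next event → 64; now {73, 76}
insert 80 → {73, 76, 80}
insert 97 → {73, 76, 80, 97}
insert 99 → {73, 76, 80, 97, 99}
insert 98 → {73, 76, 80, 97, 98, 99}
insert 67 → {67, 73, 76, 80, 97, 98, 99}
insert 104 → {67, 73, 76, 80, 97, 98, 99, 104}
fire next event → 67; now {73, 76, 80, 97, 98, 99, 104}
fire next event → 73; now {76, 80, 97, 98, 99, 104}
insert 93 → {76, 80, 93, 97, 98, 99, 104}
fire next event → 76; now {80, 93, 97, 98, 99, 104}
fire next event → 80; now {93, 97, 98, 99, 104}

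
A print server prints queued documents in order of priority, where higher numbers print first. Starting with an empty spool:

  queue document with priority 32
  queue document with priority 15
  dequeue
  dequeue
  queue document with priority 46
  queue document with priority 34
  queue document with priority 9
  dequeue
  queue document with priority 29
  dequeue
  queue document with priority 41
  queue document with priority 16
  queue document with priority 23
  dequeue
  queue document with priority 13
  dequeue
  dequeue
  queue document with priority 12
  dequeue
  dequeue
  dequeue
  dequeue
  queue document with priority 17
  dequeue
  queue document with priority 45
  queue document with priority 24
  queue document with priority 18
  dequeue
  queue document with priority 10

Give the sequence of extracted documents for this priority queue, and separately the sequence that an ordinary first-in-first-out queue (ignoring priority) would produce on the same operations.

priority queue: 32, 15, 46, 34, 41, 29, 23, 16, 13, 12, 9, 17, 45; FIFO queue: 32 → 15 → 46 → 34 → 9 → 29 → 41 → 16 → 23 → 13 → 12 → 17 → 45

insert 32 → {32}
insert 15 → {32, 15}
dequeue → 32; now {15}
dequeue → 15; now {}
insert 46 → {46}
insert 34 → {46, 34}
insert 9 → {46, 34, 9}
dequeue → 46; now {34, 9}
insert 29 → {34, 29, 9}
dequeue → 34; now {29, 9}
insert 41 → {41, 29, 9}
insert 16 → {41, 29, 16, 9}
insert 23 → {41, 29, 23, 16, 9}
dequeue → 41; now {29, 23, 16, 9}
insert 13 → {29, 23, 16, 13, 9}
dequeue → 29; now {23, 16, 13, 9}
dequeue → 23; now {16, 13, 9}
insert 12 → {16, 13, 12, 9}
dequeue → 16; now {13, 12, 9}
dequeue → 13; now {12, 9}
dequeue → 12; now {9}
dequeue → 9; now {}
insert 17 → {17}
dequeue → 17; now {}
insert 45 → {45}
insert 24 → {45, 24}
insert 18 → {45, 24, 18}
dequeue → 45; now {24, 18}
insert 10 → {24, 18, 10}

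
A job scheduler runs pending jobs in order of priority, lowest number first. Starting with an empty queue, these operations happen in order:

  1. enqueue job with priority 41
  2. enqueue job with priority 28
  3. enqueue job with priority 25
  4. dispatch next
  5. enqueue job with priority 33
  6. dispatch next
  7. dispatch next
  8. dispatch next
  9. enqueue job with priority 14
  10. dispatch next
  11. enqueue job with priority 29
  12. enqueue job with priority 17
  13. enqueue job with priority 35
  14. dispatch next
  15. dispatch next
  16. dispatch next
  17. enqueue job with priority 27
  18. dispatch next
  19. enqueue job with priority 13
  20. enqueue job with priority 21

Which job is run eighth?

35

insert 41 → {41}
insert 28 → {28, 41}
insert 25 → {25, 28, 41}
dispatch next → 25; now {28, 41}
insert 33 → {28, 33, 41}
dispatch next → 28; now {33, 41}
dispatch next → 33; now {41}
dispatch next → 41; now {}
insert 14 → {14}
dispatch next → 14; now {}
insert 29 → {29}
insert 17 → {17, 29}
insert 35 → {17, 29, 35}
dispatch next → 17; now {29, 35}
dispatch next → 29; now {35}
dispatch next → 35; now {}
insert 27 → {27}
dispatch next → 27; now {}
insert 13 → {13}
insert 21 → {13, 21}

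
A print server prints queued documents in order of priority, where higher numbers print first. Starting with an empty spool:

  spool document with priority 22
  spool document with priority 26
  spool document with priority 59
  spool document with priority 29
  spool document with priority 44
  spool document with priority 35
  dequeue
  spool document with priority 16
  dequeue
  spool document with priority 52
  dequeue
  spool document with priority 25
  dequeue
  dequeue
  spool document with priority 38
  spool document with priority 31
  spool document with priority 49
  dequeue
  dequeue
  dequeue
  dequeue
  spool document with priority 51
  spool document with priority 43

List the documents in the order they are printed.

insert 22 → {22}
insert 26 → {26, 22}
insert 59 → {59, 26, 22}
insert 29 → {59, 29, 26, 22}
insert 44 → {59, 44, 29, 26, 22}
insert 35 → {59, 44, 35, 29, 26, 22}
dequeue → 59; now {44, 35, 29, 26, 22}
insert 16 → {44, 35, 29, 26, 22, 16}
dequeue → 44; now {35, 29, 26, 22, 16}
insert 52 → {52, 35, 29, 26, 22, 16}
dequeue → 52; now {35, 29, 26, 22, 16}
insert 25 → {35, 29, 26, 25, 22, 16}
dequeue → 35; now {29, 26, 25, 22, 16}
dequeue → 29; now {26, 25, 22, 16}
insert 38 → {38, 26, 25, 22, 16}
insert 31 → {38, 31, 26, 25, 22, 16}
insert 49 → {49, 38, 31, 26, 25, 22, 16}
dequeue → 49; now {38, 31, 26, 25, 22, 16}
dequeue → 38; now {31, 26, 25, 22, 16}
dequeue → 31; now {26, 25, 22, 16}
dequeue → 26; now {25, 22, 16}
insert 51 → {51, 25, 22, 16}
insert 43 → {51, 43, 25, 22, 16}

59 → 44 → 52 → 35 → 29 → 49 → 38 → 31 → 26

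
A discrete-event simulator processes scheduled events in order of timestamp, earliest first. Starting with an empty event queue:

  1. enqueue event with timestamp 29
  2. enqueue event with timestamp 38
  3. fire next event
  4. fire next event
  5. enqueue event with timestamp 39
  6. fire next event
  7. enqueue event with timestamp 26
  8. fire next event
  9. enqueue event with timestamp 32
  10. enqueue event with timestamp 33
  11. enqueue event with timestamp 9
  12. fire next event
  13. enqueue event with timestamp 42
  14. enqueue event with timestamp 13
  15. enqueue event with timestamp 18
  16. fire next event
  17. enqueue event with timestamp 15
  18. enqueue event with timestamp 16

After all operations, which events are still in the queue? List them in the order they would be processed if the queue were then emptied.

insert 29 → {29}
insert 38 → {29, 38}
fire next event → 29; now {38}
fire next event → 38; now {}
insert 39 → {39}
fire next event → 39; now {}
insert 26 → {26}
fire next event → 26; now {}
insert 32 → {32}
insert 33 → {32, 33}
insert 9 → {9, 32, 33}
fire next event → 9; now {32, 33}
insert 42 → {32, 33, 42}
insert 13 → {13, 32, 33, 42}
insert 18 → {13, 18, 32, 33, 42}
fire next event → 13; now {18, 32, 33, 42}
insert 15 → {15, 18, 32, 33, 42}
insert 16 → {15, 16, 18, 32, 33, 42}

15, 16, 18, 32, 33, 42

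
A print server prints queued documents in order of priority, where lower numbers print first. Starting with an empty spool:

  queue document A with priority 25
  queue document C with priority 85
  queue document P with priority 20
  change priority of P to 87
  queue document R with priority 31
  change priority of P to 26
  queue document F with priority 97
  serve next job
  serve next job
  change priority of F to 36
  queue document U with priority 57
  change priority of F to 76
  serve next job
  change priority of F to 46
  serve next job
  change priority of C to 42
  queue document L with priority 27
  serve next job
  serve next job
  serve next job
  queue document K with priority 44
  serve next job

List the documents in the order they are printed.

[A, P, R, F, L, C, U, K]

add A (priority 25) → {A:25}
add C (priority 85) → {A:25, C:85}
add P (priority 20) → {P:20, A:25, C:85}
update P to priority 87 → {A:25, C:85, P:87}
add R (priority 31) → {A:25, R:31, C:85, P:87}
update P to priority 26 → {A:25, P:26, R:31, C:85}
add F (priority 97) → {A:25, P:26, R:31, C:85, F:97}
serve next job → A; now {P:26, R:31, C:85, F:97}
serve next job → P; now {R:31, C:85, F:97}
update F to priority 36 → {R:31, F:36, C:85}
add U (priority 57) → {R:31, F:36, U:57, C:85}
update F to priority 76 → {R:31, U:57, F:76, C:85}
serve next job → R; now {U:57, F:76, C:85}
update F to priority 46 → {F:46, U:57, C:85}
serve next job → F; now {U:57, C:85}
update C to priority 42 → {C:42, U:57}
add L (priority 27) → {L:27, C:42, U:57}
serve next job → L; now {C:42, U:57}
serve next job → C; now {U:57}
serve next job → U; now {}
add K (priority 44) → {K:44}
serve next job → K; now {}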